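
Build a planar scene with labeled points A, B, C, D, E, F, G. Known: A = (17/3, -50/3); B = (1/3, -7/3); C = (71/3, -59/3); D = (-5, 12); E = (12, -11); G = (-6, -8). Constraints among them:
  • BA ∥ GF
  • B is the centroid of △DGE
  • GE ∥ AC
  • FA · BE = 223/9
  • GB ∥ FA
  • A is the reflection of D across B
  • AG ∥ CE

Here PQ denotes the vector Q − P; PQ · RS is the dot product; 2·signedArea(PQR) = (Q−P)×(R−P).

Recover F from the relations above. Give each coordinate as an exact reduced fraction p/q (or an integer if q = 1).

F = (-2/3, -67/3)

1. F_x = -2/3  [GB ∥ FA ∩ BA ∥ GF]
2. F_y = -67/3  [GB ∥ FA ∩ BA ∥ GF]
   → F = (-2/3, -67/3)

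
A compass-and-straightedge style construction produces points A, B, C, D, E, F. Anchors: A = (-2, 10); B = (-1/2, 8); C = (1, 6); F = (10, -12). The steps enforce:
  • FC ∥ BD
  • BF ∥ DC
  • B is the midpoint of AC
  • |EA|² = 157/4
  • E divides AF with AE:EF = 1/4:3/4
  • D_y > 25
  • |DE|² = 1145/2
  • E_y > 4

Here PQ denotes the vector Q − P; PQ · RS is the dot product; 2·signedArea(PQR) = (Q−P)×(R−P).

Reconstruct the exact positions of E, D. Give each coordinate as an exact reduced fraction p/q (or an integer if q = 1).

1. E_x = 1  [E divides AF with AE:EF = 1/4:3/4]
2. E_y = 9/2  [E divides AF with AE:EF = 1/4:3/4]
   → E = (1, 9/2)
3. D_x = -19/2  [BF ∥ DC ∩ FC ∥ BD]
4. D_y = 26  [BF ∥ DC ∩ FC ∥ BD]
   → D = (-19/2, 26)

D = (-19/2, 26)
E = (1, 9/2)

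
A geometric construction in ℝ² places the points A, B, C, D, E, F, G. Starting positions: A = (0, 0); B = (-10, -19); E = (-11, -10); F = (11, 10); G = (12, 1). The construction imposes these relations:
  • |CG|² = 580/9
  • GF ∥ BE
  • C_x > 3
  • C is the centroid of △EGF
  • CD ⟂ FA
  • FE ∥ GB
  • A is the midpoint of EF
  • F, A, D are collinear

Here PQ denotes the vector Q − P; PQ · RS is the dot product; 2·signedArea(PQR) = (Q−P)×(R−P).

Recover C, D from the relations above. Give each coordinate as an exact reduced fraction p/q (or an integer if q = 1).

C = (4, 1/3)
D = (1562/663, 1420/663)

1. C_x = 4  [C is the centroid of △EGF]
2. C_y = 1/3  [C is the centroid of △EGF]
   → C = (4, 1/3)
3. D_x = 1562/663  [F, A, D are collinear ∩ CD ⟂ FA]
4. D_y = 1420/663  [F, A, D are collinear ∩ CD ⟂ FA]
   → D = (1562/663, 1420/663)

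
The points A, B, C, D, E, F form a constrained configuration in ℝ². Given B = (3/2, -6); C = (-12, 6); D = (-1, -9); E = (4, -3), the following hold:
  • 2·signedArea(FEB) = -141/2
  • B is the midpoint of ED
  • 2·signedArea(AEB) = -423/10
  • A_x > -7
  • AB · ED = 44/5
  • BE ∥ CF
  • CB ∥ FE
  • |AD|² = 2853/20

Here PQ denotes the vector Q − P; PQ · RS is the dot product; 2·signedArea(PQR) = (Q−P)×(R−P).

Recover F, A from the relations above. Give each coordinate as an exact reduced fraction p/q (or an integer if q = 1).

A = (-61/10, 9/5)
F = (-19/2, 9)

1. F_x = -19/2  [CB ∥ FE ∩ BE ∥ CF]
2. F_y = 9  [CB ∥ FE ∩ BE ∥ CF]
   → F = (-19/2, 9)
3. A_x = -61/10  [2·signedArea(AEB) = -423/10 ∩ AB · ED = 44/5]
4. A_y = 9/5  [2·signedArea(AEB) = -423/10 ∩ AB · ED = 44/5]
   → A = (-61/10, 9/5)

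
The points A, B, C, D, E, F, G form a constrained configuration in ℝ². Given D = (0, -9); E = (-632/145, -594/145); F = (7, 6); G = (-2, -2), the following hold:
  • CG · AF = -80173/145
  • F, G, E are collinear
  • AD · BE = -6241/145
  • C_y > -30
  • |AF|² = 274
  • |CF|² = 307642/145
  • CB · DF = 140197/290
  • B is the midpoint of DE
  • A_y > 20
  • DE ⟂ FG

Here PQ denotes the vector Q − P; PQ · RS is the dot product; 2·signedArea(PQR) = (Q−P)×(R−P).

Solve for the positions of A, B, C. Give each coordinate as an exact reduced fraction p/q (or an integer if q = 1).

A = (14, 21)
B = (-316/145, -1899/290)
C = (-3294/145, -4233/145)

1. B_x = -316/145  [B is the midpoint of DE]
2. B_y = -1899/290  [B is the midpoint of DE]
   → B = (-316/145, -1899/290)
3. C_x = -3294/145  [line -7·x + -15·y + -86553/145 = 0 ∩ |CF|² = 307642/145]
4. C_y = -4233/145  [line -7·x + -15·y + -86553/145 = 0 ∩ |CF|² = 307642/145]
   → C = (-3294/145, -4233/145)
5. A_x = 14  [AD · BE = -6241/145 ∩ CG · AF = -80173/145]
6. A_y = 21  [AD · BE = -6241/145 ∩ CG · AF = -80173/145]
   → A = (14, 21)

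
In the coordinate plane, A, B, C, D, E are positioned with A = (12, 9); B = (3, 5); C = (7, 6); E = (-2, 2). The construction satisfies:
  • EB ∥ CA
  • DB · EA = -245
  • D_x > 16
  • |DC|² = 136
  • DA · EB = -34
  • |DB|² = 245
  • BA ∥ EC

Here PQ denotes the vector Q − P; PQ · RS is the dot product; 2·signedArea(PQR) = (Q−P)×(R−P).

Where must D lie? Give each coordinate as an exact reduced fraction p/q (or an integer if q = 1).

D = (17, 12)

1. D_x = 17  [DA · EB = -34 ∩ DB · EA = -245]
2. D_y = 12  [DA · EB = -34 ∩ DB · EA = -245]
   → D = (17, 12)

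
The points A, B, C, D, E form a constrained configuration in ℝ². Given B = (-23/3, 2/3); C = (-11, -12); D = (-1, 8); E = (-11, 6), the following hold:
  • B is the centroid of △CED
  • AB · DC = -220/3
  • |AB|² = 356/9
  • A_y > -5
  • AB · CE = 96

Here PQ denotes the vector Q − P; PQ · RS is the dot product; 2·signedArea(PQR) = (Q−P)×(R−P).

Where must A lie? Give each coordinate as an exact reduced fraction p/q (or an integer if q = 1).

A = (-13/3, -14/3)

1. A_x = -13/3  [AB · CE = 96 ∩ AB · DC = -220/3]
2. A_y = -14/3  [AB · CE = 96 ∩ AB · DC = -220/3]
   → A = (-13/3, -14/3)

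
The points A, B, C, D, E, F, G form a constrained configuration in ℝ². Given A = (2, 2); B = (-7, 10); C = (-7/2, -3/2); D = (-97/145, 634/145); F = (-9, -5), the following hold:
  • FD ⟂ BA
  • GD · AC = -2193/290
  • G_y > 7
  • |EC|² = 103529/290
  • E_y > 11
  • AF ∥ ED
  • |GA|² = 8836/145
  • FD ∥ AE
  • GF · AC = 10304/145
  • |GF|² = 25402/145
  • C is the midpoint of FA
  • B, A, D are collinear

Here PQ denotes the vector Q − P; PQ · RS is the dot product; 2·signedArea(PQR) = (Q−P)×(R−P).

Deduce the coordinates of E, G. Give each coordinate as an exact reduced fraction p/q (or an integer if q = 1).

1. E_x = 1498/145  [AF ∥ ED ∩ FD ∥ AE]
2. E_y = 1649/145  [AF ∥ ED ∩ FD ∥ AE]
   → E = (1498/145, 1649/145)
3. G_x = -556/145  [line 11/2·x + 7/2·y + -589/145 = 0 ∩ |GF|² = 25402/145]
4. G_y = 1042/145  [line 11/2·x + 7/2·y + -589/145 = 0 ∩ |GF|² = 25402/145]
   → G = (-556/145, 1042/145)

E = (1498/145, 1649/145)
G = (-556/145, 1042/145)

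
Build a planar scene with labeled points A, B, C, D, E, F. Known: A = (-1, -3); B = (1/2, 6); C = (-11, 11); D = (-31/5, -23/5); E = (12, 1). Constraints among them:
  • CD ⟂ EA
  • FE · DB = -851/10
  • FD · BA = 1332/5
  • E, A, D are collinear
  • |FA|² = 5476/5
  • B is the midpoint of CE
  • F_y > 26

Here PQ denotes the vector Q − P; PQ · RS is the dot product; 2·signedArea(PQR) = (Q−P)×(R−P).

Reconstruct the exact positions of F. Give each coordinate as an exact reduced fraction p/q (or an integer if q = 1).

F = (-79/5, 133/5)

1. F_x = -79/5  [FD · BA = 1332/5 ∩ FE · DB = -851/10]
2. F_y = 133/5  [FD · BA = 1332/5 ∩ FE · DB = -851/10]
   → F = (-79/5, 133/5)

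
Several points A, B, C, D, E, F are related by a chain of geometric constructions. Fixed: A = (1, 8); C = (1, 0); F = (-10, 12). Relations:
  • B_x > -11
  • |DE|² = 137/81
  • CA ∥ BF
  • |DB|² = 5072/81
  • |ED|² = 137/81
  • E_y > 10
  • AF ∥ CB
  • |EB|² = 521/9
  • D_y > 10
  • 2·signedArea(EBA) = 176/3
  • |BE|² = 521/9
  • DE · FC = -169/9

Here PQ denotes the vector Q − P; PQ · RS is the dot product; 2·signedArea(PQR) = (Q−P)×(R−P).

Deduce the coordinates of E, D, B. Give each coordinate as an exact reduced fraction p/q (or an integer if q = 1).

1. B_x = -10  [CA ∥ BF ∩ AF ∥ CB]
2. B_y = 4  [CA ∥ BF ∩ AF ∥ CB]
   → B = (-10, 4)
3. E_x = -19/3  [line -4·x + 11·y + -428/3 = 0 ∩ |EB|² = 521/9]
4. E_y = 32/3  [line -4·x + 11·y + -428/3 = 0 ∩ |EB|² = 521/9]
   → E = (-19/3, 32/3)
5. D_x = -46/9  [line -11·x + 12·y + -1610/9 = 0 ∩ |ED|² = 137/81]
6. D_y = 92/9  [line -11·x + 12·y + -1610/9 = 0 ∩ |ED|² = 137/81]
   → D = (-46/9, 92/9)

B = (-10, 4)
D = (-46/9, 92/9)
E = (-19/3, 32/3)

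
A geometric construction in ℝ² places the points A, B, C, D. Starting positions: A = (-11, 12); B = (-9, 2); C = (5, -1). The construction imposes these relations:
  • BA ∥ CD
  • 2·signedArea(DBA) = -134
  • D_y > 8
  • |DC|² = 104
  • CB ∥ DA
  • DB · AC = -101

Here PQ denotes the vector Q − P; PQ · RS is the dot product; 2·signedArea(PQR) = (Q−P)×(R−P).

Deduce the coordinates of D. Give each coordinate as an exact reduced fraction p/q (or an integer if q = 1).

D = (3, 9)

1. D_x = 3  [CB ∥ DA ∩ BA ∥ CD]
2. D_y = 9  [CB ∥ DA ∩ BA ∥ CD]
   → D = (3, 9)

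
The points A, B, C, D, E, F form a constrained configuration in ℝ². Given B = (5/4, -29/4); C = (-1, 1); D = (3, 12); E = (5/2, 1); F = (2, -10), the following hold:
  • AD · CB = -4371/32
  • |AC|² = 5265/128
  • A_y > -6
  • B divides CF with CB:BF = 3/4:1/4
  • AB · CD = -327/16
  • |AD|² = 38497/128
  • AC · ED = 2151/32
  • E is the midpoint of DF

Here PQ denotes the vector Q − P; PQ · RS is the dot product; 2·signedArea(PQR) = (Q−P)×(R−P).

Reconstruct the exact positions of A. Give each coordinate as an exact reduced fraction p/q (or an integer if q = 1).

1. A_x = 11/16  [AD · CB = -4371/32 ∩ AC · ED = 2151/32]
2. A_y = -83/16  [AD · CB = -4371/32 ∩ AC · ED = 2151/32]
   → A = (11/16, -83/16)

A = (11/16, -83/16)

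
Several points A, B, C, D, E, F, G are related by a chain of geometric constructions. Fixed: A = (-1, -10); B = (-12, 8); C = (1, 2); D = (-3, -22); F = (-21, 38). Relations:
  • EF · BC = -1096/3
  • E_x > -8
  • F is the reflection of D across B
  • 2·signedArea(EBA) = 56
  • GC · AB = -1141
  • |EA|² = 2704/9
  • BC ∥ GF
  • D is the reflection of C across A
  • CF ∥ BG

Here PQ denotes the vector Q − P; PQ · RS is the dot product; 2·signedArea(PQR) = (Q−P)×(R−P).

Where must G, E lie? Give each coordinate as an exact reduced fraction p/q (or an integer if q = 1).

1. G_x = -34  [BC ∥ GF ∩ CF ∥ BG]
2. G_y = 44  [BC ∥ GF ∩ CF ∥ BG]
   → G = (-34, 44)
3. E_x = -23/3  [2·signedArea(EBA) = 56 ∩ EF · BC = -1096/3]
4. E_y = 6  [2·signedArea(EBA) = 56 ∩ EF · BC = -1096/3]
   → E = (-23/3, 6)

E = (-23/3, 6)
G = (-34, 44)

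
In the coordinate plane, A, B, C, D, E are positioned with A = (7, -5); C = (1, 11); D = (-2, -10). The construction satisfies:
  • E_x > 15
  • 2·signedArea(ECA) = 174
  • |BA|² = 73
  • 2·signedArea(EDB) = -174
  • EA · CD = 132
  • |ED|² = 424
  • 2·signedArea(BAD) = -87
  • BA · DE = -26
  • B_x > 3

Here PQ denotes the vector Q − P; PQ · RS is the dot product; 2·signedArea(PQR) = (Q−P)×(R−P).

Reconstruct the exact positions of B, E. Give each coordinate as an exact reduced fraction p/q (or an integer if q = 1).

1. B_x = 4  [line 5·x + -9·y + 7 = 0 ∩ |BA|² = 73]
2. B_y = 3  [line 5·x + -9·y + 7 = 0 ∩ |BA|² = 73]
   → B = (4, 3)
3. E_x = 16  [2·signedArea(EDB) = -174 ∩ BA · DE = -26]
4. E_y = 0  [2·signedArea(EDB) = -174 ∩ BA · DE = -26]
   → E = (16, 0)

B = (4, 3)
E = (16, 0)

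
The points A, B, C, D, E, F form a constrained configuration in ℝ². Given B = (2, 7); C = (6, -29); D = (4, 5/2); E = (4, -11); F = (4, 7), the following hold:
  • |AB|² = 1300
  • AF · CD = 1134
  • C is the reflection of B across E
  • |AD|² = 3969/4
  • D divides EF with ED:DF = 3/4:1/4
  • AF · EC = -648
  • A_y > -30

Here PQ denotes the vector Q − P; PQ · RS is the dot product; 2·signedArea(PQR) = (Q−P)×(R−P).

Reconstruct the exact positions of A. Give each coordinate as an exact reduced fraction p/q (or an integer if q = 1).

A = (4, -29)

1. A_x = 4  [AF · CD = 1134 ∩ AF · EC = -648]
2. A_y = -29  [AF · CD = 1134 ∩ AF · EC = -648]
   → A = (4, -29)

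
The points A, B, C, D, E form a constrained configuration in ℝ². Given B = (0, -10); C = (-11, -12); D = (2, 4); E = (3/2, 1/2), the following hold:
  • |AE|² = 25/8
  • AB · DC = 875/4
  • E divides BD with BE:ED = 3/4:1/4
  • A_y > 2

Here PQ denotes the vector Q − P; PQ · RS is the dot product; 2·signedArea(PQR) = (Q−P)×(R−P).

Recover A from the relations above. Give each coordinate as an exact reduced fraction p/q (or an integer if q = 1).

A = (7/4, 9/4)

1. A_x = 7/4  [line 13·x + 16·y + -235/4 = 0 ∩ |AE|² = 25/8]
2. A_y = 9/4  [line 13·x + 16·y + -235/4 = 0 ∩ |AE|² = 25/8]
   → A = (7/4, 9/4)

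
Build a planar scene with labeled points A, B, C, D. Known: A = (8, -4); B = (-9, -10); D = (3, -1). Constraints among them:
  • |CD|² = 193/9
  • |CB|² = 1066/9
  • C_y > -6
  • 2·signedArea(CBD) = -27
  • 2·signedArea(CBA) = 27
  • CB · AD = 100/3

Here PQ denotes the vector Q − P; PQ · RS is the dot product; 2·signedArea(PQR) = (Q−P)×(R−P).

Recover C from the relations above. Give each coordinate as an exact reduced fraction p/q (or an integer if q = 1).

1. C_x = 2/3  [2·signedArea(CBD) = -27 ∩ 2·signedArea(CBA) = 27]
2. C_y = -5  [2·signedArea(CBD) = -27 ∩ 2·signedArea(CBA) = 27]
   → C = (2/3, -5)

C = (2/3, -5)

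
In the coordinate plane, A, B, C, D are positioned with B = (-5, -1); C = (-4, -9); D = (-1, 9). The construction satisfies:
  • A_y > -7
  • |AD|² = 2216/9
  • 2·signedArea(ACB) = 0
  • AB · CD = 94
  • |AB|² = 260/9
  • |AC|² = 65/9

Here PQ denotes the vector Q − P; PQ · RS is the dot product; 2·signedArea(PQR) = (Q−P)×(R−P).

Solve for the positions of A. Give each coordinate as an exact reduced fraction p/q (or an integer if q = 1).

1. A_x = -13/3  [2·signedArea(ACB) = 0 ∩ AB · CD = 94]
2. A_y = -19/3  [2·signedArea(ACB) = 0 ∩ AB · CD = 94]
   → A = (-13/3, -19/3)

A = (-13/3, -19/3)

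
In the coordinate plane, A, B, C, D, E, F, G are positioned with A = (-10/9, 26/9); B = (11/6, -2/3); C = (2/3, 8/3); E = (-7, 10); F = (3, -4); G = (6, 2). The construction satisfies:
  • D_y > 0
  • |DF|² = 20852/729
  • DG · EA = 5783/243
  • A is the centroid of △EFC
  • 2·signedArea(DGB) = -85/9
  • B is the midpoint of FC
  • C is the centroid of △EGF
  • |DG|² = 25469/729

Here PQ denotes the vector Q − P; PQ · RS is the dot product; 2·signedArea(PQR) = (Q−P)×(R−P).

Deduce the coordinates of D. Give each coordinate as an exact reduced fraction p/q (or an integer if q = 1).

1. D_x = 7/27  [2·signedArea(DGB) = -85/9 ∩ DG · EA = 5783/243]
2. D_y = 16/27  [2·signedArea(DGB) = -85/9 ∩ DG · EA = 5783/243]
   → D = (7/27, 16/27)

D = (7/27, 16/27)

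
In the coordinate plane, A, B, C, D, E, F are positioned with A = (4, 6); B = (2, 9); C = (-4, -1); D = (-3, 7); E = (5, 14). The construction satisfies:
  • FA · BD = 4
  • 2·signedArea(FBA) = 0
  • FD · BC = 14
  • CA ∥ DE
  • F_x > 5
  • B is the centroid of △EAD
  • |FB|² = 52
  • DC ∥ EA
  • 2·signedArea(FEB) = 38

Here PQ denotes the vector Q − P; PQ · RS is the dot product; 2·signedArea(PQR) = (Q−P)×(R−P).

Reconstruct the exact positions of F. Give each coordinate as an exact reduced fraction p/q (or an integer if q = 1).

1. F_x = 6  [2·signedArea(FBA) = 0 ∩ 2·signedArea(FEB) = 38]
2. F_y = 3  [2·signedArea(FBA) = 0 ∩ 2·signedArea(FEB) = 38]
   → F = (6, 3)

F = (6, 3)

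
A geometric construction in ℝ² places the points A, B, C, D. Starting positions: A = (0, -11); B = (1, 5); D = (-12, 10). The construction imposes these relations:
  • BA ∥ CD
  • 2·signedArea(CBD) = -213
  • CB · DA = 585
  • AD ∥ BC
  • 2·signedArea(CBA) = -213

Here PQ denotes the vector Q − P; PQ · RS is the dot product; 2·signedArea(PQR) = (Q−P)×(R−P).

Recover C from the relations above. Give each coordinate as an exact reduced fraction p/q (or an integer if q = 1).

C = (-11, 26)

1. C_x = -11  [BA ∥ CD ∩ AD ∥ BC]
2. C_y = 26  [BA ∥ CD ∩ AD ∥ BC]
   → C = (-11, 26)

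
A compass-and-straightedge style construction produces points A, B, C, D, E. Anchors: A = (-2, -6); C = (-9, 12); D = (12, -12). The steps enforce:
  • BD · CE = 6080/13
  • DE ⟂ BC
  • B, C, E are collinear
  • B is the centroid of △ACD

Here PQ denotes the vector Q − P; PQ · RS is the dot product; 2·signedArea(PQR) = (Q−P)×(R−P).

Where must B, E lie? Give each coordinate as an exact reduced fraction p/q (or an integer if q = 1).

1. B_x = 1/3  [B is the centroid of △ACD]
2. B_y = -2  [B is the centroid of △ACD]
   → B = (1/3, -2)
3. E_x = 111/13  [B, C, E are collinear ∩ DE ⟂ BC]
4. E_y = -186/13  [B, C, E are collinear ∩ DE ⟂ BC]
   → E = (111/13, -186/13)

B = (1/3, -2)
E = (111/13, -186/13)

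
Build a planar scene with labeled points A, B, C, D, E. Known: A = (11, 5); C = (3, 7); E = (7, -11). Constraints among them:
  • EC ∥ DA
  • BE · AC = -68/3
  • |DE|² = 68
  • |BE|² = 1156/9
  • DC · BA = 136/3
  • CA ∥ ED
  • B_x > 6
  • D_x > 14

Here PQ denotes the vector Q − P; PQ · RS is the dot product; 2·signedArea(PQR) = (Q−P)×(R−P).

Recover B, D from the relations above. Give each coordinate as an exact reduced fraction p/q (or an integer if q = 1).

B = (7, 1/3)
D = (15, -13)

1. B_x = 7  [line 8·x + -2·y + -166/3 = 0 ∩ |BE|² = 1156/9]
2. B_y = 1/3  [line 8·x + -2·y + -166/3 = 0 ∩ |BE|² = 1156/9]
   → B = (7, 1/3)
3. D_x = 15  [EC ∥ DA ∩ CA ∥ ED]
4. D_y = -13  [EC ∥ DA ∩ CA ∥ ED]
   → D = (15, -13)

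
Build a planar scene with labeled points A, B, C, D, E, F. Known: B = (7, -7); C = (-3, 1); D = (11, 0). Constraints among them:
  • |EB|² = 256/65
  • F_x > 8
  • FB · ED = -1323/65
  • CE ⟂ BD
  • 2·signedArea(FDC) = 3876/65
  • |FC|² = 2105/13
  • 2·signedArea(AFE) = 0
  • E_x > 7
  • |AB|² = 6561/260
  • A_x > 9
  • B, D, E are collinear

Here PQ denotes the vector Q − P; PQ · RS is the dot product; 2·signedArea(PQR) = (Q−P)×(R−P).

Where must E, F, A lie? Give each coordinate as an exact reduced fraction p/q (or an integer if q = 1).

1. E_x = 519/65  [B, D, E are collinear ∩ CE ⟂ BD]
2. E_y = -343/65  [B, D, E are collinear ∩ CE ⟂ BD]
   → E = (519/65, -343/65)
3. F_x = 563/65  [2·signedArea(FDC) = 3876/65 ∩ FB · ED = -1323/65]
4. F_y = -266/65  [2·signedArea(FDC) = 3876/65 ∩ FB · ED = -1323/65]
   → F = (563/65, -266/65)
5. A_x = 617/65  [line 77/65·x + -44/65·y + -847/65 = 0 ∩ |AB|² = 6561/260]
6. A_y = -343/130  [line 77/65·x + -44/65·y + -847/65 = 0 ∩ |AB|² = 6561/260]
   → A = (617/65, -343/130)

A = (617/65, -343/130)
E = (519/65, -343/65)
F = (563/65, -266/65)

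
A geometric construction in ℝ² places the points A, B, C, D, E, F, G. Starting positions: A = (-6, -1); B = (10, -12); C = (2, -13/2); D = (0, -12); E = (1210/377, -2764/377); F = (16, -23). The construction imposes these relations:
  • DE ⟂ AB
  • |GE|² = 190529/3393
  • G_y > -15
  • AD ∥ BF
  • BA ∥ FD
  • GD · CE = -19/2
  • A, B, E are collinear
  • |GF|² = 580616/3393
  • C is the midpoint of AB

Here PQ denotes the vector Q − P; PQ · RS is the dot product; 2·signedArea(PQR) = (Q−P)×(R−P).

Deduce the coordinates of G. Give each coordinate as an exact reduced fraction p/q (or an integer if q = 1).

G = (2414/377, -15959/1131)

1. G_x = 2414/377  [line -456/377·x + 627/754·y + 14687/754 = 0 ∩ |GF|² = 580616/3393]
2. G_y = -15959/1131  [line -456/377·x + 627/754·y + 14687/754 = 0 ∩ |GF|² = 580616/3393]
   → G = (2414/377, -15959/1131)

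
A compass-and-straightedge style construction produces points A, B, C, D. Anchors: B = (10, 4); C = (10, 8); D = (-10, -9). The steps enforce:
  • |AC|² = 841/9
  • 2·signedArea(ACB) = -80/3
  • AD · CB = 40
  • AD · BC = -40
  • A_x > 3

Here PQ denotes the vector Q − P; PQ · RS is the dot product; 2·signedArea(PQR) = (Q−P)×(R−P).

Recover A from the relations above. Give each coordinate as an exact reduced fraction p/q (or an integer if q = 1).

1. A_x = 10/3  [2·signedArea(ACB) = -80/3 ∩ AD · CB = 40]
2. A_y = 1  [2·signedArea(ACB) = -80/3 ∩ AD · CB = 40]
   → A = (10/3, 1)

A = (10/3, 1)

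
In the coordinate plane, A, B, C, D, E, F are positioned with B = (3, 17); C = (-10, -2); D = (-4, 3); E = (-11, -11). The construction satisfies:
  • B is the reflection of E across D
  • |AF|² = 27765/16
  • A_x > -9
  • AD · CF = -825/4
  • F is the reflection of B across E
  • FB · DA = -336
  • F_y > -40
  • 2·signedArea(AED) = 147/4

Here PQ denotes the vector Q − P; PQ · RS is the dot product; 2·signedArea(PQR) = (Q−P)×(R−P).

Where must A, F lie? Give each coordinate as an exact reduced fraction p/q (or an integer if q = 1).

A = (-17/2, -3/4)
F = (-25, -39)

1. F_x = -25  [F is the reflection of B across E]
2. F_y = -39  [F is the reflection of B across E]
   → F = (-25, -39)
3. A_x = -17/2  [AD · CF = -825/4 ∩ FB · DA = -336]
4. A_y = -3/4  [AD · CF = -825/4 ∩ FB · DA = -336]
   → A = (-17/2, -3/4)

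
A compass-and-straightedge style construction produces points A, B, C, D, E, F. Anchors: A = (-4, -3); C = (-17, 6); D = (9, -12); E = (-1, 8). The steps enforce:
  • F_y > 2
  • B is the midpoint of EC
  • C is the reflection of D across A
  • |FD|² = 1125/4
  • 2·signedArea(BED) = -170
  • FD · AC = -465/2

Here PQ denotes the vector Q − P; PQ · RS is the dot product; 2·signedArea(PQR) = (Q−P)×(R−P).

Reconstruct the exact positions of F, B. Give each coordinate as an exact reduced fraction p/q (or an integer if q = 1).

1. F_x = 3/2  [line 13·x + -9·y + 15/2 = 0 ∩ |FD|² = 1125/4]
2. F_y = 3  [line 13·x + -9·y + 15/2 = 0 ∩ |FD|² = 1125/4]
   → F = (3/2, 3)
3. B_x = -9  [B is the midpoint of EC]
4. B_y = 7  [B is the midpoint of EC]
   → B = (-9, 7)

B = (-9, 7)
F = (3/2, 3)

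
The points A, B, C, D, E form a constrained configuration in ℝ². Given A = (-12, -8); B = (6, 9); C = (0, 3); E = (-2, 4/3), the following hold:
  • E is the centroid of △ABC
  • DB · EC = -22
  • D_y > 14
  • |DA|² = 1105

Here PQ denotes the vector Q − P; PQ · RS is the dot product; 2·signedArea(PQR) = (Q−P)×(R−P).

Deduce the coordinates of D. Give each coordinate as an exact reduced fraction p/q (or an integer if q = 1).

D = (12, 15)

1. D_x = 12  [line -2·x + -5/3·y + 49 = 0 ∩ |DA|² = 1105]
2. D_y = 15  [line -2·x + -5/3·y + 49 = 0 ∩ |DA|² = 1105]
   → D = (12, 15)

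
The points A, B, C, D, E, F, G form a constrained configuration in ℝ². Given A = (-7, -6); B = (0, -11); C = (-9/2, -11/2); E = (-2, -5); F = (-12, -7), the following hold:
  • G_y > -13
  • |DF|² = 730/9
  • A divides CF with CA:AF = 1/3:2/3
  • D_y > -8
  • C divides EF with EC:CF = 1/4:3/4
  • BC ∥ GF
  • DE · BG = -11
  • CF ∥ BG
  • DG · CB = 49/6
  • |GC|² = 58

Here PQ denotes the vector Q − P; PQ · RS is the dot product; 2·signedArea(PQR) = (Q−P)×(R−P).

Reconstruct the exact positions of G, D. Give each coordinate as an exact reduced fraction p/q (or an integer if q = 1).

1. G_x = -15/2  [BC ∥ GF ∩ CF ∥ BG]
2. G_y = -25/2  [BC ∥ GF ∩ CF ∥ BG]
   → G = (-15/2, -25/2)
3. D_x = -3  [DG · CB = 49/6 ∩ DE · BG = -11]
4. D_y = -22/3  [DG · CB = 49/6 ∩ DE · BG = -11]
   → D = (-3, -22/3)

D = (-3, -22/3)
G = (-15/2, -25/2)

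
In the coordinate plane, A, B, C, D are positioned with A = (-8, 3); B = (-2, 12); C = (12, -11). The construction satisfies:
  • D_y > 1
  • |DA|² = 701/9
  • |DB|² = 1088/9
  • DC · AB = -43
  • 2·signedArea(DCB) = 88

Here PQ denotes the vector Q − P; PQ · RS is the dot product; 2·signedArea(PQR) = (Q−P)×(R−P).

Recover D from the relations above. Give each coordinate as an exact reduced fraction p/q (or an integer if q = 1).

1. D_x = 2/3  [2·signedArea(DCB) = 88 ∩ DC · AB = -43]
2. D_y = 4/3  [2·signedArea(DCB) = 88 ∩ DC · AB = -43]
   → D = (2/3, 4/3)

D = (2/3, 4/3)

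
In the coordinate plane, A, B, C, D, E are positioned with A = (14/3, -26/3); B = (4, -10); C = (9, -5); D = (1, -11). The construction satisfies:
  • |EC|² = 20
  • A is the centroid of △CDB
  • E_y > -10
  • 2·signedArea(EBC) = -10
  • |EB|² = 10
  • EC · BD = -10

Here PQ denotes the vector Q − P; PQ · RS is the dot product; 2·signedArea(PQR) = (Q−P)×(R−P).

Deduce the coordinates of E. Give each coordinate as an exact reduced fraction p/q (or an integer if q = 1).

E = (7, -9)

1. E_x = 7  [EC · BD = -10 ∩ 2·signedArea(EBC) = -10]
2. E_y = -9  [EC · BD = -10 ∩ 2·signedArea(EBC) = -10]
   → E = (7, -9)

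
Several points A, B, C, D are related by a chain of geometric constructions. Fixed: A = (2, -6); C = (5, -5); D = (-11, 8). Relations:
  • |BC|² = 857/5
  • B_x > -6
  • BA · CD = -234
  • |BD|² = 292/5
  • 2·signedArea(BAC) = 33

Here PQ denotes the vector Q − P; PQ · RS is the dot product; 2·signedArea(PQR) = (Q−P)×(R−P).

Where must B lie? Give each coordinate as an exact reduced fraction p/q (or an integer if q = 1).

B = (-29/5, 12/5)

1. B_x = -29/5  [2·signedArea(BAC) = 33 ∩ BA · CD = -234]
2. B_y = 12/5  [2·signedArea(BAC) = 33 ∩ BA · CD = -234]
   → B = (-29/5, 12/5)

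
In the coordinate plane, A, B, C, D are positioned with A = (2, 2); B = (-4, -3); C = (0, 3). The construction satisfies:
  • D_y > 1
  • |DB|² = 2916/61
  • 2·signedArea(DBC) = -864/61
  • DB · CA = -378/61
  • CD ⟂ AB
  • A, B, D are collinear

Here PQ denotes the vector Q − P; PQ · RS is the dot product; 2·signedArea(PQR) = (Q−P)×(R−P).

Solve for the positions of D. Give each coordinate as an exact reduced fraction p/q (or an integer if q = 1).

D = (80/61, 87/61)

1. D_x = 80/61  [A, B, D are collinear ∩ CD ⟂ AB]
2. D_y = 87/61  [A, B, D are collinear ∩ CD ⟂ AB]
   → D = (80/61, 87/61)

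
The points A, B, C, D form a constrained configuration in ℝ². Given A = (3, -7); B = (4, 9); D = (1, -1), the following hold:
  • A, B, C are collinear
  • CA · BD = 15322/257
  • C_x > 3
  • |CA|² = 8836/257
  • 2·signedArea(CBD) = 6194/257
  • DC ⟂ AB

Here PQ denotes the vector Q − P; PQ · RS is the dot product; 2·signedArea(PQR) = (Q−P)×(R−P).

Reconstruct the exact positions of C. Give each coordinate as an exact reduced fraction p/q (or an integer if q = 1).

C = (865/257, -295/257)

1. C_x = 865/257  [A, B, C are collinear ∩ DC ⟂ AB]
2. C_y = -295/257  [A, B, C are collinear ∩ DC ⟂ AB]
   → C = (865/257, -295/257)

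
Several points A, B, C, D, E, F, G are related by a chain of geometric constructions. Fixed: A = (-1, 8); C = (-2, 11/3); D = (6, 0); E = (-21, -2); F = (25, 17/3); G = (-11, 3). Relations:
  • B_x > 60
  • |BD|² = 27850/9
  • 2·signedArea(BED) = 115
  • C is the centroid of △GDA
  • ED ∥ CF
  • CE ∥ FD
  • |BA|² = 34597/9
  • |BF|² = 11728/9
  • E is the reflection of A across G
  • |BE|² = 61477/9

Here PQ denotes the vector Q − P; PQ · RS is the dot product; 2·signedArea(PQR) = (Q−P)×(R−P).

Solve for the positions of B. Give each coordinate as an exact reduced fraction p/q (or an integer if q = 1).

B = (61, 25/3)

1. B_x = 61  [line -2·x + 27·y + -103 = 0 ∩ |BE|² = 61477/9]
2. B_y = 25/3  [line -2·x + 27·y + -103 = 0 ∩ |BE|² = 61477/9]
   → B = (61, 25/3)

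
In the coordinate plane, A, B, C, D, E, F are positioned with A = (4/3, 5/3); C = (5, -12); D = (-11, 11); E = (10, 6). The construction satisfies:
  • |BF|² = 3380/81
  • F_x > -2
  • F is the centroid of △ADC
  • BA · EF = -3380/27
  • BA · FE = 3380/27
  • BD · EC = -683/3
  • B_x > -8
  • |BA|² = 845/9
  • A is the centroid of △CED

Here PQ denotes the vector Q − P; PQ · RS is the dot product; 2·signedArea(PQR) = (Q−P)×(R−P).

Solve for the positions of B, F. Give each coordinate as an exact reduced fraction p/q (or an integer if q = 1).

B = (-22/3, -8/3)
F = (-14/9, 2/9)

1. F_x = -14/9  [F is the centroid of △ADC]
2. F_y = 2/9  [F is the centroid of △ADC]
   → F = (-14/9, 2/9)
3. B_x = -22/3  [BA · FE = 3380/27 ∩ BD · EC = -683/3]
4. B_y = -8/3  [BA · FE = 3380/27 ∩ BD · EC = -683/3]
   → B = (-22/3, -8/3)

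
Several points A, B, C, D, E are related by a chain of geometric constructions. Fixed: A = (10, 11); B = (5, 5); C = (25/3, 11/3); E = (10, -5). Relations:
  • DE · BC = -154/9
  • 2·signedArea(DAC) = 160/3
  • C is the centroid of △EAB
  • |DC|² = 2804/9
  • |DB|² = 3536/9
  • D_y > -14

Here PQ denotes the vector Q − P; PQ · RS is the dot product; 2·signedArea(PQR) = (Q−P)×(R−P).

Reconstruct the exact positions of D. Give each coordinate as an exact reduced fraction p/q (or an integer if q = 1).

1. D_x = 35/3  [2·signedArea(DAC) = 160/3 ∩ DE · BC = -154/9]
2. D_y = -41/3  [2·signedArea(DAC) = 160/3 ∩ DE · BC = -154/9]
   → D = (35/3, -41/3)

D = (35/3, -41/3)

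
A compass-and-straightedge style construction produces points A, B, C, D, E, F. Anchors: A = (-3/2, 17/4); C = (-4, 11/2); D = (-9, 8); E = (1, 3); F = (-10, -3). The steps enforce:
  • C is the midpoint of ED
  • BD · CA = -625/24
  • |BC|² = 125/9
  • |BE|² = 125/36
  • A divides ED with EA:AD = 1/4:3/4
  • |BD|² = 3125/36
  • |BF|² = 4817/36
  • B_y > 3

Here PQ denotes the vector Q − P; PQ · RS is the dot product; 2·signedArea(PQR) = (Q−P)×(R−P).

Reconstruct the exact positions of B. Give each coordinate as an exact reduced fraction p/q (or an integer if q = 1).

B = (-2/3, 23/6)

1. B_x = -2/3  [line -5/2·x + 5/4·y + -155/24 = 0 ∩ |BF|² = 4817/36]
2. B_y = 23/6  [line -5/2·x + 5/4·y + -155/24 = 0 ∩ |BF|² = 4817/36]
   → B = (-2/3, 23/6)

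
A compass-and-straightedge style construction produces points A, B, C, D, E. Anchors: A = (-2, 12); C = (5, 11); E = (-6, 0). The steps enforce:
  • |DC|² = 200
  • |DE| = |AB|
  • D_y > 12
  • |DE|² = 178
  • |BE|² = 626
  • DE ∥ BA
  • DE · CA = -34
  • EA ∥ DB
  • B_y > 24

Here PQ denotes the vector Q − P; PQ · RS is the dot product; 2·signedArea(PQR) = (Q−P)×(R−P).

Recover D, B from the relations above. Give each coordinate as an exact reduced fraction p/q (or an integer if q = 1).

1. D_x = -9  [line 7·x + -1·y + 76 = 0 ∩ |DE|² = 178]
2. D_y = 13  [line 7·x + -1·y + 76 = 0 ∩ |DE|² = 178]
   → D = (-9, 13)
3. B_x = -5  [DE ∥ BA ∩ EA ∥ DB]
4. B_y = 25  [DE ∥ BA ∩ EA ∥ DB]
   → B = (-5, 25)

B = (-5, 25)
D = (-9, 13)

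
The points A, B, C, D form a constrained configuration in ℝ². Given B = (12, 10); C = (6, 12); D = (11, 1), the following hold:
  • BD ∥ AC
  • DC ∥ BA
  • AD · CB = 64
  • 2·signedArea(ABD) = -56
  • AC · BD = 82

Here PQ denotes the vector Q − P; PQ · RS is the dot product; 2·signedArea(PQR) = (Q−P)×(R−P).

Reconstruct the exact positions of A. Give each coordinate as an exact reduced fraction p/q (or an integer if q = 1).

1. A_x = 7  [BD ∥ AC ∩ DC ∥ BA]
2. A_y = 21  [BD ∥ AC ∩ DC ∥ BA]
   → A = (7, 21)

A = (7, 21)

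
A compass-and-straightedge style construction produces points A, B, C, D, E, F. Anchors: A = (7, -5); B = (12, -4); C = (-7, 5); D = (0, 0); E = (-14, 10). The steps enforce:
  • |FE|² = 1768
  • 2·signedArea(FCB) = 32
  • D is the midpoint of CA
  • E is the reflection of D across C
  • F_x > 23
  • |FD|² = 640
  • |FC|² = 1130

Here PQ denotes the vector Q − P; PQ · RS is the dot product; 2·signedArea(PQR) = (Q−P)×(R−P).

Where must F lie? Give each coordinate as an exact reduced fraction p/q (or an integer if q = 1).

F = (24, -8)

1. F_x = 24  [line 9·x + 19·y + -64 = 0 ∩ |FC|² = 1130]
2. F_y = -8  [line 9·x + 19·y + -64 = 0 ∩ |FC|² = 1130]
   → F = (24, -8)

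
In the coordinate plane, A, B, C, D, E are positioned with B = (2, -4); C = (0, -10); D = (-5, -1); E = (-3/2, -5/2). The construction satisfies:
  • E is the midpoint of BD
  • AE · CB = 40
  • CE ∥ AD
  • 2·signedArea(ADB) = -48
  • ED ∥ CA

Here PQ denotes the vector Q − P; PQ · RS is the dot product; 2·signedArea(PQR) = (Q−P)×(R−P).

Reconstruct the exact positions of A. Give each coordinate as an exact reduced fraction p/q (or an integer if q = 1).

A = (-7/2, -17/2)

1. A_x = -7/2  [CE ∥ AD ∩ ED ∥ CA]
2. A_y = -17/2  [CE ∥ AD ∩ ED ∥ CA]
   → A = (-7/2, -17/2)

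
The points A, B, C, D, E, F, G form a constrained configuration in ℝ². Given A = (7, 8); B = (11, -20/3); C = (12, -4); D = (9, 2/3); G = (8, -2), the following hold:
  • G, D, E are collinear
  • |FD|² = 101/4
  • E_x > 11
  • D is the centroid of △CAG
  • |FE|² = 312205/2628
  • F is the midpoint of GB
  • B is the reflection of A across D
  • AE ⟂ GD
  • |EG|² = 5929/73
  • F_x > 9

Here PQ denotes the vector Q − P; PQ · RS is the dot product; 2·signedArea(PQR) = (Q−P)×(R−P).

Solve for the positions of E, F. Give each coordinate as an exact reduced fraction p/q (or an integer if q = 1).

E = (815/73, 470/73)
F = (19/2, -13/3)

1. E_x = 815/73  [G, D, E are collinear ∩ AE ⟂ GD]
2. E_y = 470/73  [G, D, E are collinear ∩ AE ⟂ GD]
   → E = (815/73, 470/73)
3. F_x = 19/2  [F is the midpoint of GB]
4. F_y = -13/3  [F is the midpoint of GB]
   → F = (19/2, -13/3)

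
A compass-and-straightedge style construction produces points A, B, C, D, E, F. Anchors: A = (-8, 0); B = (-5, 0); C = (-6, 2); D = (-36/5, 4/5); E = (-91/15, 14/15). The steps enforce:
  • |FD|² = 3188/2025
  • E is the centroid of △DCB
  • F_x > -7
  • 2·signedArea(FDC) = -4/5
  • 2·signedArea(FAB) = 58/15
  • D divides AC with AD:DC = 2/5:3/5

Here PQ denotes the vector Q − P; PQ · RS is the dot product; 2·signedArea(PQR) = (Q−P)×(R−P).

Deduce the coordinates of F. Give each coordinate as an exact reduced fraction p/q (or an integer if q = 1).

F = (-272/45, 58/45)

1. F_x = -272/45  [2·signedArea(FAB) = 58/15 ∩ 2·signedArea(FDC) = -4/5]
2. F_y = 58/45  [2·signedArea(FAB) = 58/15 ∩ 2·signedArea(FDC) = -4/5]
   → F = (-272/45, 58/45)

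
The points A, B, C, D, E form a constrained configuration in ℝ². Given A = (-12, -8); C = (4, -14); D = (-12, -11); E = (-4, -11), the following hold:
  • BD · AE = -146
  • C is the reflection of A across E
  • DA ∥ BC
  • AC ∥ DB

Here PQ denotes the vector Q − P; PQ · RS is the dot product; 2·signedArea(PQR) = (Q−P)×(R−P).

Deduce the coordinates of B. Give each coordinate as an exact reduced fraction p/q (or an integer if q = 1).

1. B_x = 4  [DA ∥ BC ∩ AC ∥ DB]
2. B_y = -17  [DA ∥ BC ∩ AC ∥ DB]
   → B = (4, -17)

B = (4, -17)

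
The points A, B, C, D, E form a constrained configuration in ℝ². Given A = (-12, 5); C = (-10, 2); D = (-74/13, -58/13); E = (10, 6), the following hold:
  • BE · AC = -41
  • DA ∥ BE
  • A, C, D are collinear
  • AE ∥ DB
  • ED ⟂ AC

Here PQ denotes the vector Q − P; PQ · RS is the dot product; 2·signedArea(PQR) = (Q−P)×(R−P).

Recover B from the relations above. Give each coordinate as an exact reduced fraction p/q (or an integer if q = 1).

B = (212/13, -45/13)

1. B_x = 212/13  [DA ∥ BE ∩ AE ∥ DB]
2. B_y = -45/13  [DA ∥ BE ∩ AE ∥ DB]
   → B = (212/13, -45/13)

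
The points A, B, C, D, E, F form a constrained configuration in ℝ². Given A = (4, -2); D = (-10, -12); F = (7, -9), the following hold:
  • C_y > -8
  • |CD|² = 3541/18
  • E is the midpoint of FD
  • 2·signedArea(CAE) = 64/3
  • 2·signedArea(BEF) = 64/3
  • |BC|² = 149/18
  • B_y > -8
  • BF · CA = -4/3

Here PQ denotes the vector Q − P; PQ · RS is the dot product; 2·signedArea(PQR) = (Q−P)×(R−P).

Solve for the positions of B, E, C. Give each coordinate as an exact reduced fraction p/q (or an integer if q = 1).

B = (1/3, -23/3)
C = (19/6, -43/6)
E = (-3/2, -21/2)

1. E_x = -3/2  [E is the midpoint of FD]
2. E_y = -21/2  [E is the midpoint of FD]
   → E = (-3/2, -21/2)
3. C_x = 19/6  [line 17/2·x + -11/2·y + -199/3 = 0 ∩ |CD|² = 3541/18]
4. C_y = -43/6  [line 17/2·x + -11/2·y + -199/3 = 0 ∩ |CD|² = 3541/18]
   → C = (19/6, -43/6)
5. B_x = 1/3  [BF · CA = -4/3 ∩ 2·signedArea(BEF) = 64/3]
6. B_y = -23/3  [BF · CA = -4/3 ∩ 2·signedArea(BEF) = 64/3]
   → B = (1/3, -23/3)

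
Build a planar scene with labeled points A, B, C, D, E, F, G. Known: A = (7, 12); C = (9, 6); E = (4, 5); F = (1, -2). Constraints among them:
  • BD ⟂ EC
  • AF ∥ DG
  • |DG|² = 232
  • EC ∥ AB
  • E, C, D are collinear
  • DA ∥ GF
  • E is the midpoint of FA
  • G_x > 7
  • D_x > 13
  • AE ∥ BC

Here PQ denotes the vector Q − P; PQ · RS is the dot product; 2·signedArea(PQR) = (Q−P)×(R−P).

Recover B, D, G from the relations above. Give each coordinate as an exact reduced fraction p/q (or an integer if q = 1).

B = (12, 13)
D = (172/13, 89/13)
G = (94/13, -93/13)

1. B_x = 12  [AE ∥ BC ∩ EC ∥ AB]
2. B_y = 13  [AE ∥ BC ∩ EC ∥ AB]
   → B = (12, 13)
3. D_x = 172/13  [E, C, D are collinear ∩ BD ⟂ EC]
4. D_y = 89/13  [E, C, D are collinear ∩ BD ⟂ EC]
   → D = (172/13, 89/13)
5. G_x = 94/13  [DA ∥ GF ∩ AF ∥ DG]
6. G_y = -93/13  [DA ∥ GF ∩ AF ∥ DG]
   → G = (94/13, -93/13)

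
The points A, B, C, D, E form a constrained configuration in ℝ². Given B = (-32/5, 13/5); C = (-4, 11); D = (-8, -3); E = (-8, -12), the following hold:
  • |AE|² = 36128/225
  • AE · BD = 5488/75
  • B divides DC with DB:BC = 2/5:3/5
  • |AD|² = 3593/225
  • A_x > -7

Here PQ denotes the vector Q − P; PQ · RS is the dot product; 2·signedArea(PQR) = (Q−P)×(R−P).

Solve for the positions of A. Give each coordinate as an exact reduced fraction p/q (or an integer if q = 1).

1. A_x = -92/15  [line 8/5·x + 28/5·y + 512/75 = 0 ∩ |AD|² = 3593/225]
2. A_y = 8/15  [line 8/5·x + 28/5·y + 512/75 = 0 ∩ |AD|² = 3593/225]
   → A = (-92/15, 8/15)

A = (-92/15, 8/15)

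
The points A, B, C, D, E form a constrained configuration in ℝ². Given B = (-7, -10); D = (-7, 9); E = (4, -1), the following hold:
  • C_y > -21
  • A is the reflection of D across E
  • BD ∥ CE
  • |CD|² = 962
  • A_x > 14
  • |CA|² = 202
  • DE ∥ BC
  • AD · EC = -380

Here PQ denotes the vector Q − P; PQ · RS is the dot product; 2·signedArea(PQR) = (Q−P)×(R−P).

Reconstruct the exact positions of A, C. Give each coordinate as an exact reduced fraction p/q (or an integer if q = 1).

1. A_x = 15  [A is the reflection of D across E]
2. A_y = -11  [A is the reflection of D across E]
   → A = (15, -11)
3. C_x = 4  [BD ∥ CE ∩ DE ∥ BC]
4. C_y = -20  [BD ∥ CE ∩ DE ∥ BC]
   → C = (4, -20)

A = (15, -11)
C = (4, -20)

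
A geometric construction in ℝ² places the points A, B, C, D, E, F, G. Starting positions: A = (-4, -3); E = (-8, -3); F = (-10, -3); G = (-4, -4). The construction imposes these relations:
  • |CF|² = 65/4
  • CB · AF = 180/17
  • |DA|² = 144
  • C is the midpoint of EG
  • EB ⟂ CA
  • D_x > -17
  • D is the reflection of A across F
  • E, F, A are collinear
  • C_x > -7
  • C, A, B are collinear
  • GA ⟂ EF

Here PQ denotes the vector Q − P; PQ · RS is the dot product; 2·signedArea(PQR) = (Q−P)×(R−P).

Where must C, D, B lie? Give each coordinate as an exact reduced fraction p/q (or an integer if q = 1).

1. C_x = -6  [C is the midpoint of EG]
2. C_y = -7/2  [C is the midpoint of EG]
   → C = (-6, -7/2)
3. D_x = -16  [D is the reflection of A across F]
4. D_y = -3  [D is the reflection of A across F]
   → D = (-16, -3)
5. B_x = -132/17  [C, A, B are collinear ∩ EB ⟂ CA]
6. B_y = -67/17  [C, A, B are collinear ∩ EB ⟂ CA]
   → B = (-132/17, -67/17)

B = (-132/17, -67/17)
C = (-6, -7/2)
D = (-16, -3)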